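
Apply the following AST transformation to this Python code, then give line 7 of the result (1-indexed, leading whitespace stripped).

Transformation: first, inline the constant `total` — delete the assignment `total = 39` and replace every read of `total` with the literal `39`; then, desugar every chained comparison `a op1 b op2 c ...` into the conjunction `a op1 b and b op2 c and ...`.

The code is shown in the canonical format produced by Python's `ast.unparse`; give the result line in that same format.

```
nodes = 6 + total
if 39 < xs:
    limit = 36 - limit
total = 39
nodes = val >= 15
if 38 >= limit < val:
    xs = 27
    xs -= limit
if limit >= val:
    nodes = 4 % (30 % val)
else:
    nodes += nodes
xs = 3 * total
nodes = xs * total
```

Transformed code:
nodes = 6 + 39
if 39 < xs:
    limit = 36 - limit
nodes = val >= 15
if 38 >= limit and limit < val:
    xs = 27
    xs -= limit
if limit >= val:
    nodes = 4 % (30 % val)
else:
    nodes += nodes
xs = 3 * 39
nodes = xs * 39

xs -= limit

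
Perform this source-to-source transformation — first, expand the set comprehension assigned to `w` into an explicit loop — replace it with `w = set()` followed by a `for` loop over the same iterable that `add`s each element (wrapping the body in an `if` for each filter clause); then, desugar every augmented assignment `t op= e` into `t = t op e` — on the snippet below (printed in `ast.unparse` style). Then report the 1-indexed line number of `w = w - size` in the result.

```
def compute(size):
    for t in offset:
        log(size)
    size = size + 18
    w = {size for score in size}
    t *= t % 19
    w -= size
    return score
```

Transformed code:
def compute(size):
    for t in offset:
        log(size)
    size = size + 18
    w = set()
    for score in size:
        w.add(size)
    t = t * (t % 19)
    w = w - size
    return score

9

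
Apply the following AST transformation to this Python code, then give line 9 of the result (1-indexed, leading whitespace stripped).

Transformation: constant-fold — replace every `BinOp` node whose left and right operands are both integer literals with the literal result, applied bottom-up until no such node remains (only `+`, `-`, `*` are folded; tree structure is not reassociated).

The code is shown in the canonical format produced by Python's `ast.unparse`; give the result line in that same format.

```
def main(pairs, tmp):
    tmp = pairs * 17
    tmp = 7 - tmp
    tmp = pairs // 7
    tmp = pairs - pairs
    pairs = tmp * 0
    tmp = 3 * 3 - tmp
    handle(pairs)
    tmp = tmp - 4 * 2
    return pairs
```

Transformed code:
def main(pairs, tmp):
    tmp = pairs * 17
    tmp = 7 - tmp
    tmp = pairs // 7
    tmp = pairs - pairs
    pairs = tmp * 0
    tmp = 9 - tmp
    handle(pairs)
    tmp = tmp - 8
    return pairs

tmp = tmp - 8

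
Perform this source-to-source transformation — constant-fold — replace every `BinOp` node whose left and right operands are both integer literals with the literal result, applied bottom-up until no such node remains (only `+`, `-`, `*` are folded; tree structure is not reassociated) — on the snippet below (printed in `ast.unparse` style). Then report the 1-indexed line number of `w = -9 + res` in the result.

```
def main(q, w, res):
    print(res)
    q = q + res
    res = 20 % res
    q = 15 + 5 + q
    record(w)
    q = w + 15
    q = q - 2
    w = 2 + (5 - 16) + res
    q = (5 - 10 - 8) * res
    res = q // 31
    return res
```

9

Transformed code:
def main(q, w, res):
    print(res)
    q = q + res
    res = 20 % res
    q = 20 + q
    record(w)
    q = w + 15
    q = q - 2
    w = -9 + res
    q = -13 * res
    res = q // 31
    return res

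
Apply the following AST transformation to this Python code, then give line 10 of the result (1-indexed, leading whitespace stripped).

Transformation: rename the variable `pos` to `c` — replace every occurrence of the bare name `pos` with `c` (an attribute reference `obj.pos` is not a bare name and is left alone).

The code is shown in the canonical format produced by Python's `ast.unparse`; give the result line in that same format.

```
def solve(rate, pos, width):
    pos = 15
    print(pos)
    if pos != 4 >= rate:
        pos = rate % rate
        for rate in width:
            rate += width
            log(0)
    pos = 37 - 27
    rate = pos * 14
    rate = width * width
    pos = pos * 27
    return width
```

rate = c * 14

Transformed code:
def solve(rate, c, width):
    c = 15
    print(c)
    if c != 4 >= rate:
        c = rate % rate
        for rate in width:
            rate += width
            log(0)
    c = 37 - 27
    rate = c * 14
    rate = width * width
    c = c * 27
    return width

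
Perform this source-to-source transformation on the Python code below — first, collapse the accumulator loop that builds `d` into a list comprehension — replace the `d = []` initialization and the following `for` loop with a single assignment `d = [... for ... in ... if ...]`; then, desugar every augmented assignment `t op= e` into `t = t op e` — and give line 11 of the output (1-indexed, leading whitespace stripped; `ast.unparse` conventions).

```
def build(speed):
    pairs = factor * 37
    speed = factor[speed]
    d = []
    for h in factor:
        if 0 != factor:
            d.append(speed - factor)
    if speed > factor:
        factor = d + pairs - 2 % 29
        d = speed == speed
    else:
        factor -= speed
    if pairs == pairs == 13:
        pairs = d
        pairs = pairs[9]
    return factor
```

pairs = d

Transformed code:
def build(speed):
    pairs = factor * 37
    speed = factor[speed]
    d = [speed - factor for h in factor if 0 != factor]
    if speed > factor:
        factor = d + pairs - 2 % 29
        d = speed == speed
    else:
        factor = factor - speed
    if pairs == pairs == 13:
        pairs = d
        pairs = pairs[9]
    return factor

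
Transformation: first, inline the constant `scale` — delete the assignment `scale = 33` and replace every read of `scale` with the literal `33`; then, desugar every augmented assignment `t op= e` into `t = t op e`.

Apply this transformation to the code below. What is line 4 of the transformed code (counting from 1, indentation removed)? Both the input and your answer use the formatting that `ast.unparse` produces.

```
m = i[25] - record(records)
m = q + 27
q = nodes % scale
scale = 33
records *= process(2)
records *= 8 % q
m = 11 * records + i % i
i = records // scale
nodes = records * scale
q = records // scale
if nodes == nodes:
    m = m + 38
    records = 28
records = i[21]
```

Transformed code:
m = i[25] - record(records)
m = q + 27
q = nodes % 33
records = records * process(2)
records = records * (8 % q)
m = 11 * records + i % i
i = records // 33
nodes = records * 33
q = records // 33
if nodes == nodes:
    m = m + 38
    records = 28
records = i[21]

records = records * process(2)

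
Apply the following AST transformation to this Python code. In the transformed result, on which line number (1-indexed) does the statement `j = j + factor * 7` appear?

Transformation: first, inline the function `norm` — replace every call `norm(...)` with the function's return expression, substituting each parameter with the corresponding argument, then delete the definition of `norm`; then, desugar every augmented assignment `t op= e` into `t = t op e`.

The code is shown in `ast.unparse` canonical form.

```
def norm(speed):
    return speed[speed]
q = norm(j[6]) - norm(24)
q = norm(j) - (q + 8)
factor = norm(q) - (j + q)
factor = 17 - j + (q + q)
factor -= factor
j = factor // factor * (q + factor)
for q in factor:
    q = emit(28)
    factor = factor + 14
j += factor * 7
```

10

Transformed code:
q = j[6][j[6]] - 24[24]
q = j[j] - (q + 8)
factor = q[q] - (j + q)
factor = 17 - j + (q + q)
factor = factor - factor
j = factor // factor * (q + factor)
for q in factor:
    q = emit(28)
    factor = factor + 14
j = j + factor * 7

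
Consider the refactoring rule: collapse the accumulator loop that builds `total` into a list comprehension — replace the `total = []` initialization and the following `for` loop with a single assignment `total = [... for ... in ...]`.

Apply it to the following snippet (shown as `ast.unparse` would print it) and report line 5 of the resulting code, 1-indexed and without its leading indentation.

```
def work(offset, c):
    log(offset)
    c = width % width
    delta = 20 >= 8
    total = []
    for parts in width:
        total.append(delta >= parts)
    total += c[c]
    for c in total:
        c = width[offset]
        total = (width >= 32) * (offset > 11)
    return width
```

Transformed code:
def work(offset, c):
    log(offset)
    c = width % width
    delta = 20 >= 8
    total = [delta >= parts for parts in width]
    total += c[c]
    for c in total:
        c = width[offset]
        total = (width >= 32) * (offset > 11)
    return width

total = [delta >= parts for parts in width]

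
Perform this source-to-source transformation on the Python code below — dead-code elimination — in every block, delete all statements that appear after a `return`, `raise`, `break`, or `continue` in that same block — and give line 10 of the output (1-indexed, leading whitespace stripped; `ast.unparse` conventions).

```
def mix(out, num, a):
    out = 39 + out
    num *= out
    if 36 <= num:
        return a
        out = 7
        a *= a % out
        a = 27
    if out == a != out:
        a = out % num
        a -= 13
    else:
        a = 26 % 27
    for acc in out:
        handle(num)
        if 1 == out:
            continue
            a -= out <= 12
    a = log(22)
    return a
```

a = 26 % 27

Transformed code:
def mix(out, num, a):
    out = 39 + out
    num *= out
    if 36 <= num:
        return a
    if out == a != out:
        a = out % num
        a -= 13
    else:
        a = 26 % 27
    for acc in out:
        handle(num)
        if 1 == out:
            continue
    a = log(22)
    return a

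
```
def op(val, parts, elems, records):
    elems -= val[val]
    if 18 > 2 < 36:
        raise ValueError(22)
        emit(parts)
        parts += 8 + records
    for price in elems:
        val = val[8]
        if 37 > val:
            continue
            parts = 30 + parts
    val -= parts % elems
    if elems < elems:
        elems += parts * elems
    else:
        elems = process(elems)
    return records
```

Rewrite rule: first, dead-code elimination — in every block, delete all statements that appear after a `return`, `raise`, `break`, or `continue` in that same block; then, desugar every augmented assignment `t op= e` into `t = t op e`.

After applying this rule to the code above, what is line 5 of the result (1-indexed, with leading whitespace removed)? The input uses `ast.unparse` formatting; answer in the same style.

Transformed code:
def op(val, parts, elems, records):
    elems = elems - val[val]
    if 18 > 2 < 36:
        raise ValueError(22)
    for price in elems:
        val = val[8]
        if 37 > val:
            continue
    val = val - parts % elems
    if elems < elems:
        elems = elems + parts * elems
    else:
        elems = process(elems)
    return records

for price in elems:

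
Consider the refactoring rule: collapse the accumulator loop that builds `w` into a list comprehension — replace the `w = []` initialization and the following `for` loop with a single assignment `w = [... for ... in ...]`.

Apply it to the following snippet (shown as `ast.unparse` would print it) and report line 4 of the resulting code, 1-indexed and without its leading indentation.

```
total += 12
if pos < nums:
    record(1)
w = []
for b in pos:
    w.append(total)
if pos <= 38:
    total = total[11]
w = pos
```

Transformed code:
total += 12
if pos < nums:
    record(1)
w = [total for b in pos]
if pos <= 38:
    total = total[11]
w = pos

w = [total for b in pos]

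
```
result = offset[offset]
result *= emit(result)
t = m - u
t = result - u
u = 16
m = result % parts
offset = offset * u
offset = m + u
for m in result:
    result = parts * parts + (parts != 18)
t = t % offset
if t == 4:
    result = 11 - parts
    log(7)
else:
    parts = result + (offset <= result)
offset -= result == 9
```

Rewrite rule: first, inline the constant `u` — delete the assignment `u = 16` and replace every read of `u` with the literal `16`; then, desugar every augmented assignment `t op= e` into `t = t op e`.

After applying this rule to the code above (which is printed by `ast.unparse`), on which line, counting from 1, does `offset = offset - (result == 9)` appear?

Transformed code:
result = offset[offset]
result = result * emit(result)
t = m - 16
t = result - 16
m = result % parts
offset = offset * 16
offset = m + 16
for m in result:
    result = parts * parts + (parts != 18)
t = t % offset
if t == 4:
    result = 11 - parts
    log(7)
else:
    parts = result + (offset <= result)
offset = offset - (result == 9)

16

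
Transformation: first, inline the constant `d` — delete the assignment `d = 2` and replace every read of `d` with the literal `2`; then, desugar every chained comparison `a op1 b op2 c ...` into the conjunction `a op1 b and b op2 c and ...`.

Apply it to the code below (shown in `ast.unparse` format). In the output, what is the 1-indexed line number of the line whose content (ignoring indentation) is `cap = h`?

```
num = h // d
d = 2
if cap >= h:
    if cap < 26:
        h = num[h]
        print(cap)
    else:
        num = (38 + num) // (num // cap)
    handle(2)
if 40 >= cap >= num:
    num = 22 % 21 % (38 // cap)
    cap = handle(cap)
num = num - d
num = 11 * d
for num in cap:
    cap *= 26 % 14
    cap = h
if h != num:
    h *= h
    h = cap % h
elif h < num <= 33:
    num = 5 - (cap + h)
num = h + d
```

16

Transformed code:
num = h // 2
if cap >= h:
    if cap < 26:
        h = num[h]
        print(cap)
    else:
        num = (38 + num) // (num // cap)
    handle(2)
if 40 >= cap and cap >= num:
    num = 22 % 21 % (38 // cap)
    cap = handle(cap)
num = num - 2
num = 11 * 2
for num in cap:
    cap *= 26 % 14
    cap = h
if h != num:
    h *= h
    h = cap % h
elif h < num and num <= 33:
    num = 5 - (cap + h)
num = h + 2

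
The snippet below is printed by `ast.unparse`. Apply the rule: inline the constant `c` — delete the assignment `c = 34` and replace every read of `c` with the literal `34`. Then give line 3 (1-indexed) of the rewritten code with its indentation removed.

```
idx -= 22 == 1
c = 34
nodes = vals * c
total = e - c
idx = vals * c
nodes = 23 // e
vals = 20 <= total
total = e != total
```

Transformed code:
idx -= 22 == 1
nodes = vals * 34
total = e - 34
idx = vals * 34
nodes = 23 // e
vals = 20 <= total
total = e != total

total = e - 34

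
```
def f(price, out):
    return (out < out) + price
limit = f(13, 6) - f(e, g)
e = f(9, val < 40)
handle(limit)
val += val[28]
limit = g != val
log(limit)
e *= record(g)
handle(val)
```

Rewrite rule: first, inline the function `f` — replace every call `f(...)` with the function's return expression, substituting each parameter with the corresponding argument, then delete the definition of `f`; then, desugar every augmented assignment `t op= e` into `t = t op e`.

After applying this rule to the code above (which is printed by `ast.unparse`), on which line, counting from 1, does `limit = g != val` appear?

Transformed code:
limit = (6 < 6) + 13 - ((g < g) + e)
e = ((val < 40) < (val < 40)) + 9
handle(limit)
val = val + val[28]
limit = g != val
log(limit)
e = e * record(g)
handle(val)

5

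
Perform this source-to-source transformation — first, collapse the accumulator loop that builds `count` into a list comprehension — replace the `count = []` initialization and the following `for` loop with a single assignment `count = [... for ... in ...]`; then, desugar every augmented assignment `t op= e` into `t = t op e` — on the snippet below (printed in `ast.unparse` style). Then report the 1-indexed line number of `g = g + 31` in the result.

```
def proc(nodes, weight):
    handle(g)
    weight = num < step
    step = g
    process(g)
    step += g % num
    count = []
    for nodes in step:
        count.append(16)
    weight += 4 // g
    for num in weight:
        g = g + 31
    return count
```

10

Transformed code:
def proc(nodes, weight):
    handle(g)
    weight = num < step
    step = g
    process(g)
    step = step + g % num
    count = [16 for nodes in step]
    weight = weight + 4 // g
    for num in weight:
        g = g + 31
    return count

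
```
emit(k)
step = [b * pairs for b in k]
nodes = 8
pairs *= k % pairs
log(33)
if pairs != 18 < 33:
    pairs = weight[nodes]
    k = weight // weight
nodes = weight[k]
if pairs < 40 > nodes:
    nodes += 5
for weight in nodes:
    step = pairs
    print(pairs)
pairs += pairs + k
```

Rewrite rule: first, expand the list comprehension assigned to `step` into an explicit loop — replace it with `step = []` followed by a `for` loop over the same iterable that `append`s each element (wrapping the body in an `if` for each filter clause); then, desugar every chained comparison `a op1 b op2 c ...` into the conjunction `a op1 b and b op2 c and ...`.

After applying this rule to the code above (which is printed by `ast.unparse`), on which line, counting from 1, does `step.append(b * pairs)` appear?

4

Transformed code:
emit(k)
step = []
for b in k:
    step.append(b * pairs)
nodes = 8
pairs *= k % pairs
log(33)
if pairs != 18 and 18 < 33:
    pairs = weight[nodes]
    k = weight // weight
nodes = weight[k]
if pairs < 40 and 40 > nodes:
    nodes += 5
for weight in nodes:
    step = pairs
    print(pairs)
pairs += pairs + k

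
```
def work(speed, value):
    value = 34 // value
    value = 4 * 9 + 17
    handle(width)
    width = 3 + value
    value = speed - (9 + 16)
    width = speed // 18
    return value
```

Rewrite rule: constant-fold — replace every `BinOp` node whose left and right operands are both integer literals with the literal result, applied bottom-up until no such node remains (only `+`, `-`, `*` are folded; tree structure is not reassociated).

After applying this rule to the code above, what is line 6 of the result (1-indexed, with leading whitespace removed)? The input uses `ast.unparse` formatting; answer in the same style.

value = speed - 25

Transformed code:
def work(speed, value):
    value = 34 // value
    value = 53
    handle(width)
    width = 3 + value
    value = speed - 25
    width = speed // 18
    return value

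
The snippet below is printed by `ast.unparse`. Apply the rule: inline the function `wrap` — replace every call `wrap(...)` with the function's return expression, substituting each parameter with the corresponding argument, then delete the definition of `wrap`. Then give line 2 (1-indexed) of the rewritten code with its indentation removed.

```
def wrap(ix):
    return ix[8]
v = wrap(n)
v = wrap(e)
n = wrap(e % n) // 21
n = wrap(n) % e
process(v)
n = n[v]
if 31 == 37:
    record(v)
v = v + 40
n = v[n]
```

v = e[8]

Transformed code:
v = n[8]
v = e[8]
n = (e % n)[8] // 21
n = n[8] % e
process(v)
n = n[v]
if 31 == 37:
    record(v)
v = v + 40
n = v[n]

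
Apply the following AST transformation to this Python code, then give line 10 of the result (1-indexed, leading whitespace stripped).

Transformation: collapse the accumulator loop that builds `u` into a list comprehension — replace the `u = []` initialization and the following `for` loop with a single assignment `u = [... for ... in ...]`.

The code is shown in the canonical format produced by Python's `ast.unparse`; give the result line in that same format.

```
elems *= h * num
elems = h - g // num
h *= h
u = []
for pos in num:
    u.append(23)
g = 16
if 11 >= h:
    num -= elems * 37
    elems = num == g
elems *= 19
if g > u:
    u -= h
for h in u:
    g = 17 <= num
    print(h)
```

if g > u:

Transformed code:
elems *= h * num
elems = h - g // num
h *= h
u = [23 for pos in num]
g = 16
if 11 >= h:
    num -= elems * 37
    elems = num == g
elems *= 19
if g > u:
    u -= h
for h in u:
    g = 17 <= num
    print(h)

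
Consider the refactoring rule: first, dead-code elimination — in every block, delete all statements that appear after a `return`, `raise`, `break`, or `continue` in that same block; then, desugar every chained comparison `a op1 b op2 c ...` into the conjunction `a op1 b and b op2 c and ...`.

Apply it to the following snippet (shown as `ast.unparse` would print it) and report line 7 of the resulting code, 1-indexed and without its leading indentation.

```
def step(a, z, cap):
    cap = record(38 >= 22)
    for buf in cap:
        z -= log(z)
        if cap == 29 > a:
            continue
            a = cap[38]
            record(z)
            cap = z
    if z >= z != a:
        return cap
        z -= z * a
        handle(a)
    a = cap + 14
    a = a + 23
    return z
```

if z >= z and z != a:

Transformed code:
def step(a, z, cap):
    cap = record(38 >= 22)
    for buf in cap:
        z -= log(z)
        if cap == 29 and 29 > a:
            continue
    if z >= z and z != a:
        return cap
    a = cap + 14
    a = a + 23
    return z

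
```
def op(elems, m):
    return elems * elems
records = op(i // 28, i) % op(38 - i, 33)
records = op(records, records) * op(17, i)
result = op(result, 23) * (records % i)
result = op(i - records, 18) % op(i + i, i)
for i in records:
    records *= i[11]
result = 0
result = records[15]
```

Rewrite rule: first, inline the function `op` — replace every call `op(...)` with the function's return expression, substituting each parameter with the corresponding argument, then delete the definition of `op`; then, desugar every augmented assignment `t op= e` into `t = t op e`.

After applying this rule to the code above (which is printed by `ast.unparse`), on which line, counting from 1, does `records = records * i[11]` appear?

Transformed code:
records = i // 28 * (i // 28) % ((38 - i) * (38 - i))
records = records * records * (17 * 17)
result = result * result * (records % i)
result = (i - records) * (i - records) % ((i + i) * (i + i))
for i in records:
    records = records * i[11]
result = 0
result = records[15]

6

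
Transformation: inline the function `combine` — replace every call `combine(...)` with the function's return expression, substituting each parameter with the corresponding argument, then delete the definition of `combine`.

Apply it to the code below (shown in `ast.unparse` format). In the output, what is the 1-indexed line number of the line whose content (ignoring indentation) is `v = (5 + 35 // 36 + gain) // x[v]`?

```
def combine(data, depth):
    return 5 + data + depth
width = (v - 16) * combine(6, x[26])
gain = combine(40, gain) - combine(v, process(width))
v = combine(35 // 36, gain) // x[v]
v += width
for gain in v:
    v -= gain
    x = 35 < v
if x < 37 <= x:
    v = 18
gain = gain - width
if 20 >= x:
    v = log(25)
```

3

Transformed code:
width = (v - 16) * (5 + 6 + x[26])
gain = 5 + 40 + gain - (5 + v + process(width))
v = (5 + 35 // 36 + gain) // x[v]
v += width
for gain in v:
    v -= gain
    x = 35 < v
if x < 37 <= x:
    v = 18
gain = gain - width
if 20 >= x:
    v = log(25)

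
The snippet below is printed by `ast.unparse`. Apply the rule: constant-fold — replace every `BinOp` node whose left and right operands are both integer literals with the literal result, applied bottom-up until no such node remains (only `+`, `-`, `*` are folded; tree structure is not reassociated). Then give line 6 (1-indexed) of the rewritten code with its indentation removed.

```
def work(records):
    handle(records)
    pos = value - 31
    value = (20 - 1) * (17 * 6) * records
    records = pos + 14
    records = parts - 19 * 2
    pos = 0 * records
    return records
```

records = parts - 38

Transformed code:
def work(records):
    handle(records)
    pos = value - 31
    value = 1938 * records
    records = pos + 14
    records = parts - 38
    pos = 0 * records
    return records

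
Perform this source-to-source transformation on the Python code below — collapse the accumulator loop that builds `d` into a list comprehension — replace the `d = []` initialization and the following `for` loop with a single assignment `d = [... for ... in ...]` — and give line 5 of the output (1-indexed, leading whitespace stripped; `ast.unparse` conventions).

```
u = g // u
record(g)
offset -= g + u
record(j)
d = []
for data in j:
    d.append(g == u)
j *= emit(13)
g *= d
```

d = [g == u for data in j]

Transformed code:
u = g // u
record(g)
offset -= g + u
record(j)
d = [g == u for data in j]
j *= emit(13)
g *= d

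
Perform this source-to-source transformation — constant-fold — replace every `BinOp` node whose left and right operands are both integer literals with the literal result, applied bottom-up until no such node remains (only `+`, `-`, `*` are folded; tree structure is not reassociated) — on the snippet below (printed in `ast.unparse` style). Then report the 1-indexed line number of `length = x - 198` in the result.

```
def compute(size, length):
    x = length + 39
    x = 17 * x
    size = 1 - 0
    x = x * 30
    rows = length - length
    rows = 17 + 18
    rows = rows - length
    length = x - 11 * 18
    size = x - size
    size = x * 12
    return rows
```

9

Transformed code:
def compute(size, length):
    x = length + 39
    x = 17 * x
    size = 1
    x = x * 30
    rows = length - length
    rows = 35
    rows = rows - length
    length = x - 198
    size = x - size
    size = x * 12
    return rows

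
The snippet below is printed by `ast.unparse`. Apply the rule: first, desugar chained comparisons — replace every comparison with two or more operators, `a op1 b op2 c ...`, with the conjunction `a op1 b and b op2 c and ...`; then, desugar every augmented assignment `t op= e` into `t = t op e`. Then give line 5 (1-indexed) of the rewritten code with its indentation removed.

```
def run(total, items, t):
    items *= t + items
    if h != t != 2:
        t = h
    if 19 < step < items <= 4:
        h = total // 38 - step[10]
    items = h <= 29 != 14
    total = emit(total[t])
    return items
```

if 19 < step and step < items and (items <= 4):

Transformed code:
def run(total, items, t):
    items = items * (t + items)
    if h != t and t != 2:
        t = h
    if 19 < step and step < items and (items <= 4):
        h = total // 38 - step[10]
    items = h <= 29 and 29 != 14
    total = emit(total[t])
    return items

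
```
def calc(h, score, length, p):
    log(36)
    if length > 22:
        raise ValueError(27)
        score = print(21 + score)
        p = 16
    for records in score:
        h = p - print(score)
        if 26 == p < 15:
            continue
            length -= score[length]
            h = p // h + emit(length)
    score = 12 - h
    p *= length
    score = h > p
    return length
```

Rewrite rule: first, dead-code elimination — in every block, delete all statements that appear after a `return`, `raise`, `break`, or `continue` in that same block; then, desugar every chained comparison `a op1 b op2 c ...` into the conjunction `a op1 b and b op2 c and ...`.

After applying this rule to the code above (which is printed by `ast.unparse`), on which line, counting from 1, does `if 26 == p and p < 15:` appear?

7

Transformed code:
def calc(h, score, length, p):
    log(36)
    if length > 22:
        raise ValueError(27)
    for records in score:
        h = p - print(score)
        if 26 == p and p < 15:
            continue
    score = 12 - h
    p *= length
    score = h > p
    return length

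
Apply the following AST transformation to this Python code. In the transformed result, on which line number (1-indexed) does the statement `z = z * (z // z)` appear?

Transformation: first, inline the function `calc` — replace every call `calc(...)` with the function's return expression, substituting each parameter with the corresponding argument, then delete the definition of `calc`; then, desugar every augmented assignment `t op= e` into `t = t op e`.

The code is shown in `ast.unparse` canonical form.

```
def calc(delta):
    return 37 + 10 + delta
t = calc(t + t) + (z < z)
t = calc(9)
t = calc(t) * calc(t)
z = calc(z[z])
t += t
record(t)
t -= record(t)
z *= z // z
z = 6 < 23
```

8

Transformed code:
t = 37 + 10 + (t + t) + (z < z)
t = 37 + 10 + 9
t = (37 + 10 + t) * (37 + 10 + t)
z = 37 + 10 + z[z]
t = t + t
record(t)
t = t - record(t)
z = z * (z // z)
z = 6 < 23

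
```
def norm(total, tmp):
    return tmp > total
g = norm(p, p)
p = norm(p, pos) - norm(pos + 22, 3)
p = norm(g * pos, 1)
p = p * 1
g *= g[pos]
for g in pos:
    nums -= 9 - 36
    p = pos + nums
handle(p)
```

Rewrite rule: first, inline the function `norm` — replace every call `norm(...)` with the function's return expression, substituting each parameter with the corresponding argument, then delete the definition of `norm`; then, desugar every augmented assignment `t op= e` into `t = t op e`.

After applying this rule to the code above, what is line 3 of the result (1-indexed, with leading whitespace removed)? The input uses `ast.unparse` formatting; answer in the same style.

Transformed code:
g = p > p
p = (pos > p) - (3 > pos + 22)
p = 1 > g * pos
p = p * 1
g = g * g[pos]
for g in pos:
    nums = nums - (9 - 36)
    p = pos + nums
handle(p)

p = 1 > g * pos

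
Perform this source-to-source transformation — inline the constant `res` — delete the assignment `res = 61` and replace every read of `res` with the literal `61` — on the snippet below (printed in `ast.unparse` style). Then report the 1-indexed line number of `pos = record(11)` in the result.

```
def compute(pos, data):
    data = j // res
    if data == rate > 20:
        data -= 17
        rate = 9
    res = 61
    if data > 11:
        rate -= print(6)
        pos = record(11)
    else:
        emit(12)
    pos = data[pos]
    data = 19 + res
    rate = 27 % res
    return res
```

Transformed code:
def compute(pos, data):
    data = j // 61
    if data == rate > 20:
        data -= 17
        rate = 9
    if data > 11:
        rate -= print(6)
        pos = record(11)
    else:
        emit(12)
    pos = data[pos]
    data = 19 + 61
    rate = 27 % 61
    return 61

8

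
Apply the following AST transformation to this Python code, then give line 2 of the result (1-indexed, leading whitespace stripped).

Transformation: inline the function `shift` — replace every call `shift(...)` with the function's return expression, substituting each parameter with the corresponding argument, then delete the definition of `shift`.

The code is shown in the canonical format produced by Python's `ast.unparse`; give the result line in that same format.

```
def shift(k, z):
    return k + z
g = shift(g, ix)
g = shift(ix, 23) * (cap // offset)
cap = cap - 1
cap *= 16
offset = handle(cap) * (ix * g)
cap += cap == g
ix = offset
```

Transformed code:
g = g + ix
g = (ix + 23) * (cap // offset)
cap = cap - 1
cap *= 16
offset = handle(cap) * (ix * g)
cap += cap == g
ix = offset

g = (ix + 23) * (cap // offset)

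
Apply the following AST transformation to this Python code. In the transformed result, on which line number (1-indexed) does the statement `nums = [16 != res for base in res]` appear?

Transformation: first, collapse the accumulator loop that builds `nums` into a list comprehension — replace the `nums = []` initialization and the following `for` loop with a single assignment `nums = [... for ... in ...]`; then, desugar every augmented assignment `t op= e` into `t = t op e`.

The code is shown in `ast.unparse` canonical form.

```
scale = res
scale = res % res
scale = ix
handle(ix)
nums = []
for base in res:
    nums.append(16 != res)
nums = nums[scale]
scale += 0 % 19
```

Transformed code:
scale = res
scale = res % res
scale = ix
handle(ix)
nums = [16 != res for base in res]
nums = nums[scale]
scale = scale + 0 % 19

5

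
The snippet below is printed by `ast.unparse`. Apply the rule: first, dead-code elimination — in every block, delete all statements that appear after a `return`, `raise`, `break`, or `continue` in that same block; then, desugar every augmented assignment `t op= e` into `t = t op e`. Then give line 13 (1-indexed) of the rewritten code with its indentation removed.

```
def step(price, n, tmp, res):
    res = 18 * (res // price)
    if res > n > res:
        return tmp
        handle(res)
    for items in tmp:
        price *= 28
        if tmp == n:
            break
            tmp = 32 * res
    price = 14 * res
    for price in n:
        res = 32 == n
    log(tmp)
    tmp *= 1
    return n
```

tmp = tmp * 1

Transformed code:
def step(price, n, tmp, res):
    res = 18 * (res // price)
    if res > n > res:
        return tmp
    for items in tmp:
        price = price * 28
        if tmp == n:
            break
    price = 14 * res
    for price in n:
        res = 32 == n
    log(tmp)
    tmp = tmp * 1
    return n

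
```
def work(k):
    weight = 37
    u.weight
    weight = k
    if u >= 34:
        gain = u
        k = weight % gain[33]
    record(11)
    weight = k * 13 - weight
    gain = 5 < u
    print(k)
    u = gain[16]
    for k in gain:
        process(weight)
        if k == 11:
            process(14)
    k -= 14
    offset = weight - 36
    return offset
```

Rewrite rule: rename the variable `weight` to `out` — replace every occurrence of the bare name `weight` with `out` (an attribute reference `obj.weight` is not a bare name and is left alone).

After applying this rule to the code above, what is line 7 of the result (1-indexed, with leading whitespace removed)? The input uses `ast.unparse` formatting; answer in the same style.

k = out % gain[33]

Transformed code:
def work(k):
    out = 37
    u.weight
    out = k
    if u >= 34:
        gain = u
        k = out % gain[33]
    record(11)
    out = k * 13 - out
    gain = 5 < u
    print(k)
    u = gain[16]
    for k in gain:
        process(out)
        if k == 11:
            process(14)
    k -= 14
    offset = out - 36
    return offset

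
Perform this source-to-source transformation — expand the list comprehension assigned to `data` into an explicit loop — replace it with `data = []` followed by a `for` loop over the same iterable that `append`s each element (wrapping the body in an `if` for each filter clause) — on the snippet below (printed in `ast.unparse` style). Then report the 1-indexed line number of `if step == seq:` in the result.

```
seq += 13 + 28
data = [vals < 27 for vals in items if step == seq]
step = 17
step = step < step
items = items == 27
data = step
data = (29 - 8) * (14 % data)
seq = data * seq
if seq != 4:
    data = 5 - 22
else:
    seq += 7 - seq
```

Transformed code:
seq += 13 + 28
data = []
for vals in items:
    if step == seq:
        data.append(vals < 27)
step = 17
step = step < step
items = items == 27
data = step
data = (29 - 8) * (14 % data)
seq = data * seq
if seq != 4:
    data = 5 - 22
else:
    seq += 7 - seq

4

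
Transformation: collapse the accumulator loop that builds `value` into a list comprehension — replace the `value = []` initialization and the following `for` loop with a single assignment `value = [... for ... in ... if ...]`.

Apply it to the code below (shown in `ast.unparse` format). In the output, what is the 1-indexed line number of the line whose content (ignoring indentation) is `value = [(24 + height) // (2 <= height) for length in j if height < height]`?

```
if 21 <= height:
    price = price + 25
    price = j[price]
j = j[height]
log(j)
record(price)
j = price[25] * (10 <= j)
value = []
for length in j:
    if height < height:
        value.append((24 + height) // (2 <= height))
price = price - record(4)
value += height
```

Transformed code:
if 21 <= height:
    price = price + 25
    price = j[price]
j = j[height]
log(j)
record(price)
j = price[25] * (10 <= j)
value = [(24 + height) // (2 <= height) for length in j if height < height]
price = price - record(4)
value += height

8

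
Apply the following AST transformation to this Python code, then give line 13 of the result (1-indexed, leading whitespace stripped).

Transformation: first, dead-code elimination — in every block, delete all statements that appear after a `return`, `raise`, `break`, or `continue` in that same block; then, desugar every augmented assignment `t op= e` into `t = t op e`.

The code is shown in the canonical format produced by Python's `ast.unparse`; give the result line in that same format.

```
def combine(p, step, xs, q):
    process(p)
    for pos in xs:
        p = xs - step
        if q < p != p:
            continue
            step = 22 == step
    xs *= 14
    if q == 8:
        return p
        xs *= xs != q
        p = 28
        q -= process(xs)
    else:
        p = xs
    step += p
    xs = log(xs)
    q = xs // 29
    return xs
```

xs = log(xs)

Transformed code:
def combine(p, step, xs, q):
    process(p)
    for pos in xs:
        p = xs - step
        if q < p != p:
            continue
    xs = xs * 14
    if q == 8:
        return p
    else:
        p = xs
    step = step + p
    xs = log(xs)
    q = xs // 29
    return xs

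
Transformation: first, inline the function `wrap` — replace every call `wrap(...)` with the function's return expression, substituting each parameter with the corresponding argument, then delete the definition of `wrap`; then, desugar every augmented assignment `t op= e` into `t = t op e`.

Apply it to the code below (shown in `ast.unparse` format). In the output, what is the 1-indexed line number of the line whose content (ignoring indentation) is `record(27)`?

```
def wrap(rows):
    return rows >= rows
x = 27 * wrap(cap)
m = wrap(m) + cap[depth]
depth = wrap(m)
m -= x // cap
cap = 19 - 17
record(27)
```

Transformed code:
x = 27 * (cap >= cap)
m = (m >= m) + cap[depth]
depth = m >= m
m = m - x // cap
cap = 19 - 17
record(27)

6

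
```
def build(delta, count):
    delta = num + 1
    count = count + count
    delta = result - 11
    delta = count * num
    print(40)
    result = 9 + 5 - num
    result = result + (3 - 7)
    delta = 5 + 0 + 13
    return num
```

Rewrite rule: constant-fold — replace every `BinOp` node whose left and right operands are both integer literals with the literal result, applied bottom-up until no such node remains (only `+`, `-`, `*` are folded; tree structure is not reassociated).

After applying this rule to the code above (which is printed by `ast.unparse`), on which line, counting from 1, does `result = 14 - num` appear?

7

Transformed code:
def build(delta, count):
    delta = num + 1
    count = count + count
    delta = result - 11
    delta = count * num
    print(40)
    result = 14 - num
    result = result + -4
    delta = 18
    return num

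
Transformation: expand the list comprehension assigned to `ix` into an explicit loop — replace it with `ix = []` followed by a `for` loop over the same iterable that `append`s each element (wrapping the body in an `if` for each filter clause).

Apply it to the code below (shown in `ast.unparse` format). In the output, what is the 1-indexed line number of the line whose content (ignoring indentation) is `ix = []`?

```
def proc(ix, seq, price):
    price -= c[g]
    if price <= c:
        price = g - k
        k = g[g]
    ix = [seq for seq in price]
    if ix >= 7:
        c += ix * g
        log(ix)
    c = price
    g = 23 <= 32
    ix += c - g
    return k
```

6

Transformed code:
def proc(ix, seq, price):
    price -= c[g]
    if price <= c:
        price = g - k
        k = g[g]
    ix = []
    for seq in price:
        ix.append(seq)
    if ix >= 7:
        c += ix * g
        log(ix)
    c = price
    g = 23 <= 32
    ix += c - g
    return k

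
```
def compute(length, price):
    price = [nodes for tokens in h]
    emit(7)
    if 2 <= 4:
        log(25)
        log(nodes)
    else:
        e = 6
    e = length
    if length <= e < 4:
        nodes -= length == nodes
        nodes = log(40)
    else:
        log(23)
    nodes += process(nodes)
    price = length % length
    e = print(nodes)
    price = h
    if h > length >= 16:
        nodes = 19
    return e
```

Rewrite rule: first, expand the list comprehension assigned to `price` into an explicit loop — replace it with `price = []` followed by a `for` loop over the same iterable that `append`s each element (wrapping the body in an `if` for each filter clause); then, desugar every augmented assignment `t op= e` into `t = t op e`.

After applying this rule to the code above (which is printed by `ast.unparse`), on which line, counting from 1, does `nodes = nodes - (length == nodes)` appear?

Transformed code:
def compute(length, price):
    price = []
    for tokens in h:
        price.append(nodes)
    emit(7)
    if 2 <= 4:
        log(25)
        log(nodes)
    else:
        e = 6
    e = length
    if length <= e < 4:
        nodes = nodes - (length == nodes)
        nodes = log(40)
    else:
        log(23)
    nodes = nodes + process(nodes)
    price = length % length
    e = print(nodes)
    price = h
    if h > length >= 16:
        nodes = 19
    return e

13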